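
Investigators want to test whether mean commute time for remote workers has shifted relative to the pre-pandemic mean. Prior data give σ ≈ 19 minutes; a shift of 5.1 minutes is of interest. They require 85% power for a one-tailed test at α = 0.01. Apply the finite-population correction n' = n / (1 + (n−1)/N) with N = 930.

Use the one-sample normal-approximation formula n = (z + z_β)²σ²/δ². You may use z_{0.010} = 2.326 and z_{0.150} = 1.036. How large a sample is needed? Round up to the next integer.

n = (z_α + z_β)² · σ² / δ²
  = (2.326 + 1.036)² · 19² / 5.1²
  = 11.3030 · 361 / 26.01
  = 156.88
Finite-population correction (N = 930): 156.88 / (1 + (156.88 − 1)/930) = 134.36.
Round up → n = 135.

n = 135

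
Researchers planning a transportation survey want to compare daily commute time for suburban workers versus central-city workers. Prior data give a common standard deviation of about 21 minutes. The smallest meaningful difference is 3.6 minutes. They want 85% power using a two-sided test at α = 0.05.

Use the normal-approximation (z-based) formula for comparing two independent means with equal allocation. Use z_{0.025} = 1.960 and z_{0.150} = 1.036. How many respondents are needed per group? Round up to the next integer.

n = 611 per group

n = (z_{α/2} + z_β)² · (σ₁² + σ₂²) / δ²
  = (1.960 + 1.036)² · (2·21² = 882) / 3.6²
  = 8.9760 · 882 / 12.96
  = 610.87
Round up → n = 611 per group.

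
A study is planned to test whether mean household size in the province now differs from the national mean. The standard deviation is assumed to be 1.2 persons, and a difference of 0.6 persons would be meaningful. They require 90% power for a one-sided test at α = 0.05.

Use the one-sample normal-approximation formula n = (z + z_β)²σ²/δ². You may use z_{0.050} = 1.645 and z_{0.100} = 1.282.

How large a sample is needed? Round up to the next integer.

n = 35

n = (z_α + z_β)² · σ² / δ²
  = (1.645 + 1.282)² · 1.2² / 0.6²
  = 8.5673 · 1.44 / 0.36
  = 34.27
Round up → n = 35.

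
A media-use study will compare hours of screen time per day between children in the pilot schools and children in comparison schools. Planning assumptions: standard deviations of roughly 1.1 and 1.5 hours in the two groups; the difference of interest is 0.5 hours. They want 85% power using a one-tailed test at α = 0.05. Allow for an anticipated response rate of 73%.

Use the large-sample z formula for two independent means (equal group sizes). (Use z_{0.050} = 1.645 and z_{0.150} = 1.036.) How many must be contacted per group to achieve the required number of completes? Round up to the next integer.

n = 137 per group

n = (z_α + z_β)² · (σ₁² + σ₂²) / δ²
  = (1.645 + 1.036)² · (1.1² + 1.5² = 3.46) / 0.5²
  = 7.1878 · 3.46 / 0.25
  = 99.48
Adjust for 73% response: 99.48 / 0.73 = 136.27.
Round up → n = 137 per group.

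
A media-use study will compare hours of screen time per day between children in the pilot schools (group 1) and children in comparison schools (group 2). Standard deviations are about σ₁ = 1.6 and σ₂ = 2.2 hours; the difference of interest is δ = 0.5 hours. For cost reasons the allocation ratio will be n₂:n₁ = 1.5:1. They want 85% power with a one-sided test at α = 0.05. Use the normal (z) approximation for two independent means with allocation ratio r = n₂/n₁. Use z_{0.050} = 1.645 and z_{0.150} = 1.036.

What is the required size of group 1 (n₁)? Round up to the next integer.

n₁ = 167

n₁ = (z_α + z_β)² · (σ₁² + σ₂²/r) / δ²
   = (1.645 + 1.036)² · (1.6² + 2.2²/1.5) / 0.5²
   = 7.1878 · (2.56 + 3.2267) / 0.25
   = 7.1878 · 5.7867 / 0.25
   = 166.37
Round up → n₁ = 167; n₂ = r·n₁ = 1.5 × 167 = 251.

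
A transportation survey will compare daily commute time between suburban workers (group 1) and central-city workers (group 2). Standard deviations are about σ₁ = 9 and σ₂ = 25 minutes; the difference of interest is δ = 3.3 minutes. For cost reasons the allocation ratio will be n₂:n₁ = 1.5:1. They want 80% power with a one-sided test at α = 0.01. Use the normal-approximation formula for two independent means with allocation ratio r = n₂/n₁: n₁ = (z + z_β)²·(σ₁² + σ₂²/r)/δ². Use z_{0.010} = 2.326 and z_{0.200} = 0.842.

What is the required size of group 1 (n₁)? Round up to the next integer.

n₁ = (z_α + z_β)² · (σ₁² + σ₂²/r) / δ²
   = (2.326 + 0.842)² · (9² + 25²/1.5) / 3.3²
   = 10.0362 · (81 + 416.6667) / 10.89
   = 10.0362 · 497.6667 / 10.89
   = 458.65
Round up → n₁ = 459; n₂ = r·n₁ = 1.5 × 459 = 689.

n₁ = 459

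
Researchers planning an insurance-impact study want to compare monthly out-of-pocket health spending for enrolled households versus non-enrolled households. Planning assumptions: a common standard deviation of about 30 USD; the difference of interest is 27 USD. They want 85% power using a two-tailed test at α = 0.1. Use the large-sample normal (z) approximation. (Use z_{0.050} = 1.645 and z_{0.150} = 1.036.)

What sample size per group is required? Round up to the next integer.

n = (z_{α/2} + z_β)² · (σ₁² + σ₂²) / δ²
  = (1.645 + 1.036)² · (2·30² = 1800) / 27²
  = 7.1878 · 1800 / 729
  = 17.75
Round up → n = 18 per group.

n = 18 per group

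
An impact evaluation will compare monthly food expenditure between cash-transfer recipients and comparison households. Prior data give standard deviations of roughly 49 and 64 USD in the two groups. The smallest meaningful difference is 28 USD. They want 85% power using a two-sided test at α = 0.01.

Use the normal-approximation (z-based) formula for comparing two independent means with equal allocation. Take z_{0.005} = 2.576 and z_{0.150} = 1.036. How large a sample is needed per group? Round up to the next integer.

n = 109 per group

n = (z_{α/2} + z_β)² · (σ₁² + σ₂²) / δ²
  = (2.576 + 1.036)² · (49² + 64² = 6497) / 28²
  = 13.0465 · 6497 / 784
  = 108.12
Round up → n = 109 per group.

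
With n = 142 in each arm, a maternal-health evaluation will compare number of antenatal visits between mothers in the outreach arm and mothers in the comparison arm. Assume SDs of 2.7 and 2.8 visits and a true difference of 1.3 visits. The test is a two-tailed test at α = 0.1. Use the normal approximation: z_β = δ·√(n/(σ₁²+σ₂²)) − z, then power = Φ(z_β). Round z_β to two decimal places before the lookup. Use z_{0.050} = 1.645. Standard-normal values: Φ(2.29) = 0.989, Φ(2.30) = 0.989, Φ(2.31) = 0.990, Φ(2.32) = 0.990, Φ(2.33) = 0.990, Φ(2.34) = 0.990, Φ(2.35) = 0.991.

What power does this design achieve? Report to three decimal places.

z_β = δ·√(n/(σ₁²+σ₂²)) − z_{α/2}
    = 1.3 · √(142/15.13) − 1.645
    = 1.3 · 3.06355 − 1.645
    = 3.9826 − 1.645 = 2.3376 → 2.34
Power = Φ(2.34) = 0.990.

Power ≈ 0.990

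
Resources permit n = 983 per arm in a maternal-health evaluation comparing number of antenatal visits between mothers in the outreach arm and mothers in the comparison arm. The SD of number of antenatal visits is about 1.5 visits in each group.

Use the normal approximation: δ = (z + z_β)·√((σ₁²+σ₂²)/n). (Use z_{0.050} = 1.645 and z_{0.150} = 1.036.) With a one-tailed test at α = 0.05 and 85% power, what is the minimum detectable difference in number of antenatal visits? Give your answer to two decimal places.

Minimum detectable difference ≈ 0.18 visits

δ = (z_α + z_β) · √((σ₁²+σ₂²)/n)
  = (1.645 + 1.036) · √(4.5/983)
  = 2.681 · √0.00458
  = 2.681 · 0.0677
  = 0.1814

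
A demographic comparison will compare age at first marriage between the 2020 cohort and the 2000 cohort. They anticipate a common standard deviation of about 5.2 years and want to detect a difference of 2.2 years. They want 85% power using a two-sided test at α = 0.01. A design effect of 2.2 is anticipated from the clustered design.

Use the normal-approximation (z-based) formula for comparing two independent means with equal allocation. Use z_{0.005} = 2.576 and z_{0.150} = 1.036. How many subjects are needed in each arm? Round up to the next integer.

n = 321 per group

n = (z_{α/2} + z_β)² · (σ₁² + σ₂²) / δ²
  = (2.576 + 1.036)² · (2·5.2² = 54.08) / 2.2²
  = 13.0465 · 54.08 / 4.84
  = 145.78
Design effect: 2.2 × 145.78 = 320.71.
Round up → n = 321 per group.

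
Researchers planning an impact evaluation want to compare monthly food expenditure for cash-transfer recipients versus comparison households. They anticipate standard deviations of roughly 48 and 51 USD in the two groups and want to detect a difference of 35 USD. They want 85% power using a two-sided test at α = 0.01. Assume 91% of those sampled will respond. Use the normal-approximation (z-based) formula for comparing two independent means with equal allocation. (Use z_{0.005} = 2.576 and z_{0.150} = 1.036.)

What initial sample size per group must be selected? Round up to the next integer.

n = 58 per group

n = (z_{α/2} + z_β)² · (σ₁² + σ₂²) / δ²
  = (2.576 + 1.036)² · (48² + 51² = 4905) / 35²
  = 13.0465 · 4905 / 1225
  = 52.24
Adjust for 91% response: 52.24 / 0.91 = 57.41.
Round up → n = 58 per group.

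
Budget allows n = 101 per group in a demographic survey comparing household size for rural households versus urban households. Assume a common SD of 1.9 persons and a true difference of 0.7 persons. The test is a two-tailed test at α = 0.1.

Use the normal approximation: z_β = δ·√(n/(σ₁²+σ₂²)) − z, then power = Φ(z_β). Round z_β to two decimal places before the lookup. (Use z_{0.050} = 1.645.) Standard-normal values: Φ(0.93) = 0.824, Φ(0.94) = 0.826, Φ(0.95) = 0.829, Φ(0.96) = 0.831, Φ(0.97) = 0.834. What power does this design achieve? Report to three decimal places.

Power ≈ 0.834

z_β = δ·√(n/(σ₁²+σ₂²)) − z_{α/2}
    = 0.7 · √(101/7.22) − 1.645
    = 0.7 · 3.74018 − 1.645
    = 2.6181 − 1.645 = 0.9731 → 0.97
Power = Φ(0.97) = 0.834.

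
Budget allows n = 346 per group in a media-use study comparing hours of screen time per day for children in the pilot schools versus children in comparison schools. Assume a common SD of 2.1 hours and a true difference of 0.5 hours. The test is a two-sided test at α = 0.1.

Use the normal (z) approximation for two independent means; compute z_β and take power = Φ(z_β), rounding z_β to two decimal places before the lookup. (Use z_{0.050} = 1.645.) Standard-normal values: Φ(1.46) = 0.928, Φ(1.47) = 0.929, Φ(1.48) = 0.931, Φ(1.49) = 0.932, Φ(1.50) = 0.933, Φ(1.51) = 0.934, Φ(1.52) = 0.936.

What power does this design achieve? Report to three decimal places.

z_β = δ·√(n/(σ₁²+σ₂²)) − z_{α/2}
    = 0.5 · √(346/8.82) − 1.645
    = 0.5 · 6.26331 − 1.645
    = 3.1317 − 1.645 = 1.4867 → 1.49
Power = Φ(1.49) = 0.932.

Power ≈ 0.932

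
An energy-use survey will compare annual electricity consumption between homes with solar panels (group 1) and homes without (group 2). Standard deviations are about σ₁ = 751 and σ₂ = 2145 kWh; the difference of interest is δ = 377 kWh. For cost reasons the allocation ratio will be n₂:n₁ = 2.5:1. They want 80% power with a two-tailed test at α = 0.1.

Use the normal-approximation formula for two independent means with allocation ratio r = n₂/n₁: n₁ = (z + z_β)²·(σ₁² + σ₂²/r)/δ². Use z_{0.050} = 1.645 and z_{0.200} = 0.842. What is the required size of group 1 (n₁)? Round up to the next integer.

n₁ = 105

n₁ = (z_{α/2} + z_β)² · (σ₁² + σ₂²/r) / δ²
   = (1.645 + 0.842)² · (751² + 2145²/2.5) / 377²
   = 6.1852 · (564001 + 1840410) / 142129
   = 6.1852 · 2404411 / 142129
   = 104.64
Round up → n₁ = 105; n₂ = r·n₁ = 2.5 × 105 = 263.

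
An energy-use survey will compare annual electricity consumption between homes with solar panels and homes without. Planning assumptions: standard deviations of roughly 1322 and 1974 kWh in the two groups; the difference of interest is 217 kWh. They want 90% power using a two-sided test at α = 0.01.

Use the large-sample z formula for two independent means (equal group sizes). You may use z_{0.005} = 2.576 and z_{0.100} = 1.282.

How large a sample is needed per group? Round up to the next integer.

n = 1785 per group

n = (z_{α/2} + z_β)² · (σ₁² + σ₂²) / δ²
  = (2.576 + 1.282)² · (1322² + 1974² = 5644360) / 217²
  = 14.8842 · 5644360 / 47089
  = 1784.10
Round up → n = 1785 per group.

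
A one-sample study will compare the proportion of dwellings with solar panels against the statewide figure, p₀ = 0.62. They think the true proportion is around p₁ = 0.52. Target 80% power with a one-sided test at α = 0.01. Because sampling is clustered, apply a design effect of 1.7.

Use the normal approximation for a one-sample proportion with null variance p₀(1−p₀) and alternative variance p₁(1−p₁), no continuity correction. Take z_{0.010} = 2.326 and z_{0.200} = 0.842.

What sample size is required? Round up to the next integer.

n = [z_α·√(p₀q₀) + z_β·√(p₁q₁)]² / (p₁ − p₀)²
  = [2.326·√(0.62·0.38) + 0.842·√(0.52·0.48)]² / (-0.10)²
  = [2.326·0.4854 + 0.842·0.4996]² / 0.0100
  = [1.5497]² / 0.0100
  = 240.15
Design effect: 1.7 × 240.15 = 408.25.
Round up → n = 409.

n = 409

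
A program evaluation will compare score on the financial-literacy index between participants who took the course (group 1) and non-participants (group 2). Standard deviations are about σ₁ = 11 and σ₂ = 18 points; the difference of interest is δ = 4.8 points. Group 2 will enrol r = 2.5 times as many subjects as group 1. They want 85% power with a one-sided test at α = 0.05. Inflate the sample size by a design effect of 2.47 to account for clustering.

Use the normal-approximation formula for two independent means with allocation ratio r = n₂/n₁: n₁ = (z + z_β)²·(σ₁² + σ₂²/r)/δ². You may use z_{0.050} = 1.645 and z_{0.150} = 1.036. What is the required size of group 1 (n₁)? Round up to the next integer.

n₁ = 194

n₁ = (z_α + z_β)² · (σ₁² + σ₂²/r) / δ²
   = (1.645 + 1.036)² · (11² + 18²/2.5) / 4.8²
   = 7.1878 · (121 + 129.6) / 23.04
   = 7.1878 · 250.6 / 23.04
   = 78.18
Design effect: 2.47 × 78.18 = 193.10.
Round up → n₁ = 194; n₂ = r·n₁ = 2.5 × 194 = 485.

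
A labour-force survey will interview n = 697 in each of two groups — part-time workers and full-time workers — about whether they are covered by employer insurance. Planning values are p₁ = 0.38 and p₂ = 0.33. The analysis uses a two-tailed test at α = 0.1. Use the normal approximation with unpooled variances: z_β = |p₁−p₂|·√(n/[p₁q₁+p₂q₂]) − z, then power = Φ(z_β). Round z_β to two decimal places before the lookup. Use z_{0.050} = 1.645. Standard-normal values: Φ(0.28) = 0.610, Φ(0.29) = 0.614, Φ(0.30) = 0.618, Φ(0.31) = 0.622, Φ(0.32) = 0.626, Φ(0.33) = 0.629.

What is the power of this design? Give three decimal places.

Power ≈ 0.622

z_β = |p₁−p₂|·√(n/[p₁q₁+p₂q₂]) − z_{α/2}
    = 0.05 · √(697/0.4567) − 1.645
    = 0.05 · 39.0662 − 1.645
    = 1.9533 − 1.645 = 0.3083 → 0.31
Power = Φ(0.31) = 0.622.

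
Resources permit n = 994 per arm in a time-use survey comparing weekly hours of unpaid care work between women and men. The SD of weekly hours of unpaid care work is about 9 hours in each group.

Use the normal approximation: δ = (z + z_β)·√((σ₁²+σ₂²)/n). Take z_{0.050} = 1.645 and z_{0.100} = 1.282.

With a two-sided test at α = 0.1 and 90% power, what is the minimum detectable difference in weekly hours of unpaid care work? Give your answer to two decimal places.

Minimum detectable difference ≈ 1.18 hours

δ = (z_{α/2} + z_β) · √((σ₁²+σ₂²)/n)
  = (1.645 + 1.282) · √(162/994)
  = 2.927 · √0.16298
  = 2.927 · 0.4037
  = 1.1816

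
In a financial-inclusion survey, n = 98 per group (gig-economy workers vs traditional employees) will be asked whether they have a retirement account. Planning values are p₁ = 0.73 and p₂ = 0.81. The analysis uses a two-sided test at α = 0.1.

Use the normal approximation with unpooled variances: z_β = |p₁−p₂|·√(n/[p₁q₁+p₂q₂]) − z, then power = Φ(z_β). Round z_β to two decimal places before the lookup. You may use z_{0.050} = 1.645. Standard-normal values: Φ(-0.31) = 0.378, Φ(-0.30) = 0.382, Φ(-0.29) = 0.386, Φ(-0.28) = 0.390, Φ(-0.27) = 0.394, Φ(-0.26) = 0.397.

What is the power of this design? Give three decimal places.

Power ≈ 0.378

z_β = |p₁−p₂|·√(n/[p₁q₁+p₂q₂]) − z_{α/2}
    = 0.08 · √(98/0.3510) − 1.645
    = 0.08 · 16.7093 − 1.645
    = 1.3367 − 1.645 = -0.3083 → -0.31
Power = Φ(-0.31) = 0.378.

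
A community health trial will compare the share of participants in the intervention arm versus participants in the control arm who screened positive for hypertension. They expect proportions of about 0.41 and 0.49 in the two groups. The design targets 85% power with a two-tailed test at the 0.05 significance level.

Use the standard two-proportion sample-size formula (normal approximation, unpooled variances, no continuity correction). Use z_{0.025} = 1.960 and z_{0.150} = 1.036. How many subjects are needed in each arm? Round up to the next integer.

n = 690 per group

n = (z_{α/2} + z_β)² · [p₁(1−p₁) + p₂(1−p₂)] / (p₁ − p₂)²
  = (1.960 + 1.036)² · (0.41·0.59 + 0.49·0.51) / (-0.08)²
  = (2.996)² · (0.2419 + 0.2499) / 0.0064
  = 8.9760 · 0.4918 / 0.0064
  = 689.75
Round up → n = 690 per group.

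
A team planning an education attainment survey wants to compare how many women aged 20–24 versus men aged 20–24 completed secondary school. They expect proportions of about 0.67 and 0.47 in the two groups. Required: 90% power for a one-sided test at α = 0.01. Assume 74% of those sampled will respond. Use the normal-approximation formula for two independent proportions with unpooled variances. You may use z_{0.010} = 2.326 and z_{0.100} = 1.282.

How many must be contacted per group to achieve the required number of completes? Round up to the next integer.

n = (z_α + z_β)² · [p₁(1−p₁) + p₂(1−p₂)] / (p₁ − p₂)²
  = (2.326 + 1.282)² · (0.67·0.33 + 0.47·0.53) / (0.20)²
  = (3.608)² · (0.2211 + 0.2491) / 0.0400
  = 13.0177 · 0.4702 / 0.0400
  = 153.02
Adjust for 74% response: 153.02 / 0.74 = 206.79.
Round up → n = 207 per group.

n = 207 per group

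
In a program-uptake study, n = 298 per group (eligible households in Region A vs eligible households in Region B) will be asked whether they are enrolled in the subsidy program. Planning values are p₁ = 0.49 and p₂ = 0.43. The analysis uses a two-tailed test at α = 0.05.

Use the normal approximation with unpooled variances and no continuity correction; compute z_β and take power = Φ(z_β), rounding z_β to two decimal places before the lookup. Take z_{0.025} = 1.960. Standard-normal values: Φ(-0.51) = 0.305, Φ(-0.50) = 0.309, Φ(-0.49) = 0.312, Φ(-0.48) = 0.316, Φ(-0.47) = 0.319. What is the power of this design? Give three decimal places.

z_β = |p₁−p₂|·√(n/[p₁q₁+p₂q₂]) − z_{α/2}
    = 0.06 · √(298/0.4950) − 1.960
    = 0.06 · 24.5361 − 1.960
    = 1.4722 − 1.960 = -0.4878 → -0.49
Power = Φ(-0.49) = 0.312.

Power ≈ 0.312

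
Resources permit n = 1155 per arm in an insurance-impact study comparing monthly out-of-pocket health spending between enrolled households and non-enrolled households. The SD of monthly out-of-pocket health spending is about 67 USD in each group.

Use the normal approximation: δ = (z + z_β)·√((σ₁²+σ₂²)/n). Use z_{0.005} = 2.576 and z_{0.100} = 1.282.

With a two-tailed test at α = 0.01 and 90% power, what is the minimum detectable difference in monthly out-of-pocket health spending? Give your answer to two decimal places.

Minimum detectable difference ≈ 10.76 USD

δ = (z_{α/2} + z_β) · √((σ₁²+σ₂²)/n)
  = (2.576 + 1.282) · √(8978/1155)
  = 3.858 · √7.7732
  = 3.858 · 2.7880
  = 10.7563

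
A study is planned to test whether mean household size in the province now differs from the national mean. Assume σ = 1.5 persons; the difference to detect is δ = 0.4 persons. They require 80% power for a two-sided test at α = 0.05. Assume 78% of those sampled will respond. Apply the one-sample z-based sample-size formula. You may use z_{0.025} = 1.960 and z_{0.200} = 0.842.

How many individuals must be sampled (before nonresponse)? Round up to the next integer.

n = 142

n = (z_{α/2} + z_β)² · σ² / δ²
  = (1.960 + 0.842)² · 1.5² / 0.4²
  = 7.8512 · 2.25 / 0.16
  = 110.41
Adjust for 78% response: 110.41 / 0.78 = 141.55.
Round up → n = 142.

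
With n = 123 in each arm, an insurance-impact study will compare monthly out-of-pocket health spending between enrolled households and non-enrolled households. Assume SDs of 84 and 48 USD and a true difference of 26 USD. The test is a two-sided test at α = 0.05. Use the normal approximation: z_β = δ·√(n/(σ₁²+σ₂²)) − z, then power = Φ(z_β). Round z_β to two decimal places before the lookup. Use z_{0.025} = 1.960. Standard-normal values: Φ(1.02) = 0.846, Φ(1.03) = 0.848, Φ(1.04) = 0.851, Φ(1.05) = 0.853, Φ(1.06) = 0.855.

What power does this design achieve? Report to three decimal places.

Power ≈ 0.846

z_β = δ·√(n/(σ₁²+σ₂²)) − z_{α/2}
    = 26 · √(123/9360) − 1.960
    = 26 · 0.11463 − 1.960
    = 2.9805 − 1.960 = 1.0205 → 1.02
Power = Φ(1.02) = 0.846.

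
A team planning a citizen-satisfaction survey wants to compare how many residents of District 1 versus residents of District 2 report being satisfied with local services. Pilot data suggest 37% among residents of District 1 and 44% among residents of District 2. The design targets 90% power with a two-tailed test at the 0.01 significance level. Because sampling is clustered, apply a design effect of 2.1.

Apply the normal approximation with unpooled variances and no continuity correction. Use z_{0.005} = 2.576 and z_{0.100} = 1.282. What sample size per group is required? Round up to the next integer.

n = 3059 per group

n = (z_{α/2} + z_β)² · [p₁(1−p₁) + p₂(1−p₂)] / (p₁ − p₂)²
  = (2.576 + 1.282)² · (0.37·0.63 + 0.44·0.56) / (-0.07)²
  = (3.858)² · (0.2331 + 0.2464) / 0.0049
  = 14.8842 · 0.4795 / 0.0049
  = 1456.52
Design effect: 2.1 × 1456.52 = 3058.70.
Round up → n = 3059 per group.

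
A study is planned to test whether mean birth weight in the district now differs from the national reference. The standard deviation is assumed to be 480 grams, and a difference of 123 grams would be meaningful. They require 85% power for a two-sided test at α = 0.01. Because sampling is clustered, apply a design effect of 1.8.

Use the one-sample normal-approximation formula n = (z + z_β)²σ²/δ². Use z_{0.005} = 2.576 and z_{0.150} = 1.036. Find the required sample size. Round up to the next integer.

n = 358

n = (z_{α/2} + z_β)² · σ² / δ²
  = (2.576 + 1.036)² · 480² / 123²
  = 13.0465 · 230400 / 15129
  = 198.69
Design effect: 1.8 × 198.69 = 357.64.
Round up → n = 358.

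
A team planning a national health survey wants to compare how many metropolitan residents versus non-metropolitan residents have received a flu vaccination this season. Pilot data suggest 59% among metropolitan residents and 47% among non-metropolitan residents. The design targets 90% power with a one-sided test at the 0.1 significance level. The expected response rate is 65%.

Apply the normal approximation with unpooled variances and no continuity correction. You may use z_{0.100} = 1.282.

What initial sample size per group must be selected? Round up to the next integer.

n = 345 per group

n = (z_α + z_β)² · [p₁(1−p₁) + p₂(1−p₂)] / (p₁ − p₂)²
  = (1.282 + 1.282)² · (0.59·0.41 + 0.47·0.53) / (0.12)²
  = (2.564)² · (0.2419 + 0.2491) / 0.0144
  = 6.5741 · 0.4910 / 0.0144
  = 224.16
Adjust for 65% response: 224.16 / 0.65 = 344.86.
Round up → n = 345 per group.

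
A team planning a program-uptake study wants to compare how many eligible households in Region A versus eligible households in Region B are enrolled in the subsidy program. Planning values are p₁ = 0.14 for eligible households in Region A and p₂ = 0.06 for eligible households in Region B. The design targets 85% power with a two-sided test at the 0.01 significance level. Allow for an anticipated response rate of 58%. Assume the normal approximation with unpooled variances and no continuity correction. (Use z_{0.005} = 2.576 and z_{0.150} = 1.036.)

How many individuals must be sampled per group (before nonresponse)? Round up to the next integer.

n = 622 per group

n = (z_{α/2} + z_β)² · [p₁(1−p₁) + p₂(1−p₂)] / (p₁ − p₂)²
  = (2.576 + 1.036)² · (0.14·0.86 + 0.06·0.94) / (0.08)²
  = (3.612)² · (0.1204 + 0.0564) / 0.0064
  = 13.0465 · 0.1768 / 0.0064
  = 360.41
Adjust for 58% response: 360.41 / 0.58 = 621.40.
Round up → n = 622 per group.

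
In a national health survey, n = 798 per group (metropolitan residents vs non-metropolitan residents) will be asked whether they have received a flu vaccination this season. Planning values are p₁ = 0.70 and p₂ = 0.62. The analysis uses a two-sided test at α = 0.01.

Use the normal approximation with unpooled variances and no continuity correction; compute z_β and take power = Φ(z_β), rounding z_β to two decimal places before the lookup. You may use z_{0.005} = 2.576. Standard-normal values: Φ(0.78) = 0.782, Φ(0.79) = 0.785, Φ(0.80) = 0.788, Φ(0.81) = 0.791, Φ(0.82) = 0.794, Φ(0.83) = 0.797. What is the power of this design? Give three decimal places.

z_β = |p₁−p₂|·√(n/[p₁q₁+p₂q₂]) − z_{α/2}
    = 0.08 · √(798/0.4456) − 2.576
    = 0.08 · 42.3184 − 2.576
    = 3.3855 − 2.576 = 0.8095 → 0.81
Power = Φ(0.81) = 0.791.

Power ≈ 0.791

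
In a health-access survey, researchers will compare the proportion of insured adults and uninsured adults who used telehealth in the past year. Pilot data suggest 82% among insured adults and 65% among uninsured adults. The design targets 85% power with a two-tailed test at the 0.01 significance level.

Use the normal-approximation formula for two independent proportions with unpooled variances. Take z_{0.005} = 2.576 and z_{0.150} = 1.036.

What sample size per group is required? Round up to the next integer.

n = 170 per group

n = (z_{α/2} + z_β)² · [p₁(1−p₁) + p₂(1−p₂)] / (p₁ − p₂)²
  = (2.576 + 1.036)² · (0.82·0.18 + 0.65·0.35) / (0.17)²
  = (3.612)² · (0.1476 + 0.2275) / 0.0289
  = 13.0465 · 0.3751 / 0.0289
  = 169.33
Round up → n = 170 per group.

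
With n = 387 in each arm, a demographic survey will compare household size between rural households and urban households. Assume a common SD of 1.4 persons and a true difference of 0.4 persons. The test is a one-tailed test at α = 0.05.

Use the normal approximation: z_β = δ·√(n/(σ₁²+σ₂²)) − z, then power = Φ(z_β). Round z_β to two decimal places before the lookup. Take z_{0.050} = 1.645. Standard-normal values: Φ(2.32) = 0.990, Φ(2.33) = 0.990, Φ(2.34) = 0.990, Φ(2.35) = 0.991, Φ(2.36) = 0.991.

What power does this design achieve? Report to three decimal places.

Power ≈ 0.990

z_β = δ·√(n/(σ₁²+σ₂²)) − z_α
    = 0.4 · √(387/3.92) − 1.645
    = 0.4 · 9.93602 − 1.645
    = 3.9744 − 1.645 = 2.3294 → 2.33
Power = Φ(2.33) = 0.990.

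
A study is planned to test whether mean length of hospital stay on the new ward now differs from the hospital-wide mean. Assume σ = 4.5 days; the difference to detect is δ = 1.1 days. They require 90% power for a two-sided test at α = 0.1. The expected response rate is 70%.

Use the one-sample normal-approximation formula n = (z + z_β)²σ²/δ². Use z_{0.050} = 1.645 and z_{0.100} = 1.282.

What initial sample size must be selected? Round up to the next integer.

n = (z_{α/2} + z_β)² · σ² / δ²
  = (1.645 + 1.282)² · 4.5² / 1.1²
  = 8.5673 · 20.25 / 1.21
  = 143.38
Adjust for 70% response: 143.38 / 0.70 = 204.83.
Round up → n = 205.

n = 205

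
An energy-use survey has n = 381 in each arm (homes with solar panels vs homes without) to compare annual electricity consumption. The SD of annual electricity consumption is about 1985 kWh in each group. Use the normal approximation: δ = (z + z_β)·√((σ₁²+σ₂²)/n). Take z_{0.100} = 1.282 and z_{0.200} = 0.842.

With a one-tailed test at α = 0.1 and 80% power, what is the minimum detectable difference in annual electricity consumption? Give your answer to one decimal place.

δ = (z_α + z_β) · √((σ₁²+σ₂²)/n)
  = (1.282 + 0.842) · √(7880450/381)
  = 2.124 · √20683.6
  = 2.124 · 143.8179
  = 305.4693

Minimum detectable difference ≈ 305.5 kWh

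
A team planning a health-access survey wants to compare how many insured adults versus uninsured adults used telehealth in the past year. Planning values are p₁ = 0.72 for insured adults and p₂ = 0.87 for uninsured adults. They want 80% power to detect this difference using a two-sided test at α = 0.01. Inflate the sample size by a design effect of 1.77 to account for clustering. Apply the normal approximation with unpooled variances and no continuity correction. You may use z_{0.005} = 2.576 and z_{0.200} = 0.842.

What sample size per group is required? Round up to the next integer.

n = (z_{α/2} + z_β)² · [p₁(1−p₁) + p₂(1−p₂)] / (p₁ − p₂)²
  = (2.576 + 0.842)² · (0.72·0.28 + 0.87·0.13) / (-0.15)²
  = (3.418)² · (0.2016 + 0.1131) / 0.0225
  = 11.6827 · 0.3147 / 0.0225
  = 163.40
Design effect: 1.77 × 163.40 = 289.22.
Round up → n = 290 per group.

n = 290 per group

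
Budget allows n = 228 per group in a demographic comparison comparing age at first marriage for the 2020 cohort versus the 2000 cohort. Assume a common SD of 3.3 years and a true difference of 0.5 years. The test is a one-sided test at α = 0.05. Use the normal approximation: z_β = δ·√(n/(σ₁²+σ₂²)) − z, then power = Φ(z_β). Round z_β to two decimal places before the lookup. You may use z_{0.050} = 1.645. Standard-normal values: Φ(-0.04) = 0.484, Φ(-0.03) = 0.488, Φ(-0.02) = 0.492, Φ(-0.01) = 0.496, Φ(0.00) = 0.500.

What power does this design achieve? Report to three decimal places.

Power ≈ 0.488

z_β = δ·√(n/(σ₁²+σ₂²)) − z_α
    = 0.5 · √(228/21.78) − 1.645
    = 0.5 · 3.23548 − 1.645
    = 1.6177 − 1.645 = -0.0273 → -0.03
Power = Φ(-0.03) = 0.488.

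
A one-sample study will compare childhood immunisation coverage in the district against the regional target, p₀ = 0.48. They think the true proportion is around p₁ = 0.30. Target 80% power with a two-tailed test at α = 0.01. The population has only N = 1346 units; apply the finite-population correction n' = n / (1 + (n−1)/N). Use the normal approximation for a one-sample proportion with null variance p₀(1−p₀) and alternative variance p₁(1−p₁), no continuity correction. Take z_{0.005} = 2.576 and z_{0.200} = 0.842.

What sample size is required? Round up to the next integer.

n = 82

n = [z_{α/2}·√(p₀q₀) + z_β·√(p₁q₁)]² / (p₁ − p₀)²
  = [2.576·√(0.48·0.52) + 0.842·√(0.30·0.70)]² / (-0.18)²
  = [2.576·0.4996 + 0.842·0.4583]² / 0.0324
  = [1.6728]² / 0.0324
  = 86.37
Finite-population correction (N = 1346): 86.37 / (1 + (86.37 − 1)/1346) = 81.22.
Round up → n = 82.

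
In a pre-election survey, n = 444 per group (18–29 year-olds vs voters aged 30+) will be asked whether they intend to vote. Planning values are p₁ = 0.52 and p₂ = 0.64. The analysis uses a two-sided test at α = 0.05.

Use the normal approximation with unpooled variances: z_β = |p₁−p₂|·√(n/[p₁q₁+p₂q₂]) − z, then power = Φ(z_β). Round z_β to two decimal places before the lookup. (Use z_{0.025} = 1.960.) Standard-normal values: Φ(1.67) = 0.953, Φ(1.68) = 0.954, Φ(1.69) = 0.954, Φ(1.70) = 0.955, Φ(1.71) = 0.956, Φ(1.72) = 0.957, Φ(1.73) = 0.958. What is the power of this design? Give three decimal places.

Power ≈ 0.954

z_β = |p₁−p₂|·√(n/[p₁q₁+p₂q₂]) − z_{α/2}
    = 0.12 · √(444/0.4800) − 1.960
    = 0.12 · 30.4138 − 1.960
    = 3.6497 − 1.960 = 1.6897 → 1.69
Power = Φ(1.69) = 0.954.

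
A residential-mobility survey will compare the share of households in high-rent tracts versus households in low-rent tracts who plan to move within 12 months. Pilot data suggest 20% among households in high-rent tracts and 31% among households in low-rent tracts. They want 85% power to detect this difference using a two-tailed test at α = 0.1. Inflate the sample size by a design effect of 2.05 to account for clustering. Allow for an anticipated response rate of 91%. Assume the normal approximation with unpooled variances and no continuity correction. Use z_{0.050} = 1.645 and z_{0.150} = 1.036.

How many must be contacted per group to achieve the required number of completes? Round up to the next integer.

n = (z_{α/2} + z_β)² · [p₁(1−p₁) + p₂(1−p₂)] / (p₁ − p₂)²
  = (1.645 + 1.036)² · (0.20·0.80 + 0.31·0.69) / (-0.11)²
  = (2.681)² · (0.1600 + 0.2139) / 0.0121
  = 7.1878 · 0.3739 / 0.0121
  = 222.11
Design effect: 2.05 × 222.11 = 455.32.
Adjust for 91% response: 455.32 / 0.91 = 500.35.
Round up → n = 501 per group.

n = 501 per group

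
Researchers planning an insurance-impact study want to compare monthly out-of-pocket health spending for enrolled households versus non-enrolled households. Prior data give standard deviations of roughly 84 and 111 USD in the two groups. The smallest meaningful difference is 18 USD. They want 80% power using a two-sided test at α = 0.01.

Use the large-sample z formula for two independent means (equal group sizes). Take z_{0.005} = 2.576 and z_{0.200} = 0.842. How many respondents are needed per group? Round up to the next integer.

n = 699 per group

n = (z_{α/2} + z_β)² · (σ₁² + σ₂²) / δ²
  = (2.576 + 0.842)² · (84² + 111² = 19377) / 18²
  = 11.6827 · 19377 / 324
  = 698.69
Round up → n = 699 per group.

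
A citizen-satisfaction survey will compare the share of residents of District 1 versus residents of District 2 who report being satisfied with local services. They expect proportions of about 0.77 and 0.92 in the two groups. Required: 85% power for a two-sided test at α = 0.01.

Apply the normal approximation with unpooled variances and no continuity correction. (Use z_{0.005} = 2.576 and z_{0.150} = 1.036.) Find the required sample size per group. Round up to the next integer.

n = 146 per group

n = (z_{α/2} + z_β)² · [p₁(1−p₁) + p₂(1−p₂)] / (p₁ − p₂)²
  = (2.576 + 1.036)² · (0.77·0.23 + 0.92·0.08) / (-0.15)²
  = (3.612)² · (0.1771 + 0.0736) / 0.0225
  = 13.0465 · 0.2507 / 0.0225
  = 145.37
Round up → n = 146 per group.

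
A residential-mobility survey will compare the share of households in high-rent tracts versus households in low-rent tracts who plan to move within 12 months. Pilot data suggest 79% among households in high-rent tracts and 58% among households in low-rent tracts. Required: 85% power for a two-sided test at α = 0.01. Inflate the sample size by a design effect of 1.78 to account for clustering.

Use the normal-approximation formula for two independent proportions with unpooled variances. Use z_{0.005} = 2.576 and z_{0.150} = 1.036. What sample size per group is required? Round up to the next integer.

n = 216 per group

n = (z_{α/2} + z_β)² · [p₁(1−p₁) + p₂(1−p₂)] / (p₁ − p₂)²
  = (2.576 + 1.036)² · (0.79·0.21 + 0.58·0.42) / (0.21)²
  = (3.612)² · (0.1659 + 0.2436) / 0.0441
  = 13.0465 · 0.4095 / 0.0441
  = 121.15
Design effect: 1.78 × 121.15 = 215.64.
Round up → n = 216 per group.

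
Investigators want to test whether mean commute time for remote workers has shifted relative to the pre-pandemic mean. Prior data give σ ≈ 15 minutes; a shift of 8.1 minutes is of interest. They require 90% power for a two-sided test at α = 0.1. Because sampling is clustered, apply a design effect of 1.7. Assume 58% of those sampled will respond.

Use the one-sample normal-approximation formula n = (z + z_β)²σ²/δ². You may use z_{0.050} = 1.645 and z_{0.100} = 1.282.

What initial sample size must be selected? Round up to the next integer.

n = 87

n = (z_{α/2} + z_β)² · σ² / δ²
  = (1.645 + 1.282)² · 15² / 8.1²
  = 8.5673 · 225 / 65.61
  = 29.38
Design effect: 1.7 × 29.38 = 49.95.
Adjust for 58% response: 49.95 / 0.58 = 86.12.
Round up → n = 87.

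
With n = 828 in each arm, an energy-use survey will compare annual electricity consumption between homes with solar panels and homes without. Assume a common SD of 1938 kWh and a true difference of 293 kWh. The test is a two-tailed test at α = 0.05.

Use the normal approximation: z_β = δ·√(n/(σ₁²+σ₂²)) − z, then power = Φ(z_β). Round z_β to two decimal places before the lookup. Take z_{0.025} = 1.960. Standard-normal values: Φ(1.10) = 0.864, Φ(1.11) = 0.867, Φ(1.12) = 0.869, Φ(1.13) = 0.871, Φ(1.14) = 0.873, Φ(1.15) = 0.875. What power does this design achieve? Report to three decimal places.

Power ≈ 0.869

z_β = δ·√(n/(σ₁²+σ₂²)) − z_{α/2}
    = 293 · √(828/7511688) − 1.960
    = 293 · 0.01050 − 1.960
    = 3.0762 − 1.960 = 1.1162 → 1.12
Power = Φ(1.12) = 0.869.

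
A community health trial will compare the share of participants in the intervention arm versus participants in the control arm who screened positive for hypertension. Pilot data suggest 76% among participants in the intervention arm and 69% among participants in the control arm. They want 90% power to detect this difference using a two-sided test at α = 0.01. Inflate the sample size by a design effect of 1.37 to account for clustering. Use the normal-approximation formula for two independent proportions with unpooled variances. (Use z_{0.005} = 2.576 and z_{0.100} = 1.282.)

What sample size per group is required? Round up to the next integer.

n = 1650 per group

n = (z_{α/2} + z_β)² · [p₁(1−p₁) + p₂(1−p₂)] / (p₁ − p₂)²
  = (2.576 + 1.282)² · (0.76·0.24 + 0.69·0.31) / (0.07)²
  = (3.858)² · (0.1824 + 0.2139) / 0.0049
  = 14.8842 · 0.3963 / 0.0049
  = 1203.79
Design effect: 1.37 × 1203.79 = 1649.20.
Round up → n = 1650 per group.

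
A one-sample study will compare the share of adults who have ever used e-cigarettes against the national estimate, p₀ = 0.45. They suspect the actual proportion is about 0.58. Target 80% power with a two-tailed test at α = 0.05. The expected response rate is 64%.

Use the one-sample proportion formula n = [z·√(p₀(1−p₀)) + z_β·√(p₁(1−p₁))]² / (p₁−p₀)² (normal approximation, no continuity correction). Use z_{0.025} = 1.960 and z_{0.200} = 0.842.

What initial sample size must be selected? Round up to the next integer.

n = [z_{α/2}·√(p₀q₀) + z_β·√(p₁q₁)]² / (p₁ − p₀)²
  = [1.960·√(0.45·0.55) + 0.842·√(0.58·0.42)]² / (0.13)²
  = [1.960·0.4975 + 0.842·0.4936]² / 0.0169
  = [1.3907]² / 0.0169
  = 114.43
Adjust for 64% response: 114.43 / 0.64 = 178.80.
Round up → n = 179.

n = 179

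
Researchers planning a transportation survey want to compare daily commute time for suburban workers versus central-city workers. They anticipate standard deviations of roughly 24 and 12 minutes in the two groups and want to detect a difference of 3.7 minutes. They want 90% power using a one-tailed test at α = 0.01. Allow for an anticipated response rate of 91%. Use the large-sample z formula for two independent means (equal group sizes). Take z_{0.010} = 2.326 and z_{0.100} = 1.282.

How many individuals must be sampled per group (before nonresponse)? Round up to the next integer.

n = (z_α + z_β)² · (σ₁² + σ₂²) / δ²
  = (2.326 + 1.282)² · (24² + 12² = 720) / 3.7²
  = 13.0177 · 720 / 13.69
  = 684.64
Adjust for 91% response: 684.64 / 0.91 = 752.35.
Round up → n = 753 per group.

n = 753 per group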